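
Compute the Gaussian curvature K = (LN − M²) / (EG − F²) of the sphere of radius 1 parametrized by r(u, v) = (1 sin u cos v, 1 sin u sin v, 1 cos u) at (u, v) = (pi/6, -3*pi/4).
K = 1

Coefficients of the first fundamental form: E = 1, F = 0, G = sin(u)^2.
Coefficients of the second fundamental form: L = -sin(u)/Abs(sin(u)), M = 0, N = -sin(u)^3/Abs(sin(u)).
Assemble K = (LN − M²)/(EG − F²) = 1. At (u, v) = (pi/6, -3*pi/4): K = 1.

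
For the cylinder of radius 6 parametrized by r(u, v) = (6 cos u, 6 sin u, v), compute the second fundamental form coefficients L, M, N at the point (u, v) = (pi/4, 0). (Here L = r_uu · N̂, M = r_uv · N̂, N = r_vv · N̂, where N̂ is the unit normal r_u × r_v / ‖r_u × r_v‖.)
L = -6;  M = 0;  N = 0

Compute the unit normal N̂(u, v) = (cos(u), sin(u), 0), and the second partials r_uu, r_uv, r_vv. Take dot products:
  L(u, v) = r_uu · N̂ = -6,
  M(u, v) = r_uv · N̂ = 0,
  N(u, v) = r_vv · N̂ = 0.
Evaluating at (u, v) = (pi/4, 0):
  L = -6, M = 0, N = 0.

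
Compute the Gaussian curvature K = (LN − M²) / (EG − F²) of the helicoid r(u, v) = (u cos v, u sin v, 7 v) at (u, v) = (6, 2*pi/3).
K = -49/7225

Coefficients of the first fundamental form: E = 1, F = 0, G = u^2 + 49.
Coefficients of the second fundamental form: L = 0, M = -7/sqrt(u^2 + 49), N = 0.
Assemble K = (LN − M²)/(EG − F²) = -49/(u^2 + 49)^2. At (u, v) = (6, 2*pi/3): K = -49/7225.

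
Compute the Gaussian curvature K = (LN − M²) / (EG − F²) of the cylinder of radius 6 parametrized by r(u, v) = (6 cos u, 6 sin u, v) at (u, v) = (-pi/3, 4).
K = 0

Coefficients of the first fundamental form: E = 36, F = 0, G = 1.
Coefficients of the second fundamental form: L = -6, M = 0, N = 0.
Assemble K = (LN − M²)/(EG − F²) = 0. At (u, v) = (-pi/3, 4): K = 0.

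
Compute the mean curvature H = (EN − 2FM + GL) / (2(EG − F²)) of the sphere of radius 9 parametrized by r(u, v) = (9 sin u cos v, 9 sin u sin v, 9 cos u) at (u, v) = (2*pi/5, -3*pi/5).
H = -1/9

With E = 81, F = 0, G = 81*sin(u)^2, L = -9*sin(u)/Abs(sin(u)), M = 0, N = -9*sin(u)^3/Abs(sin(u)), assemble
  H = (EN − 2FM + GL) / (2(EG − F²)) = -sin(u)/(9*Abs(sin(u))).
At (u, v) = (2*pi/5, -3*pi/5): H = -1/9.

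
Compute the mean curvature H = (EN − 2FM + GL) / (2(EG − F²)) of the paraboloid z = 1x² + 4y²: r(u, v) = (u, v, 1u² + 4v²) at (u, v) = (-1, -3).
H = 597*sqrt(581)/337561

With E = 4*u^2 + 1, F = 16*u*v, G = 64*v^2 + 1, L = 2/sqrt(4*u^2 + 64*v^2 + 1), M = 0, N = 8/sqrt(4*u^2 + 64*v^2 + 1), assemble
  H = (EN − 2FM + GL) / (2(EG − F²)) = (16*u^2 + 64*v^2 + 5)/(4*u^2 + 64*v^2 + 1)^(3/2).
At (u, v) = (-1, -3): H = 597*sqrt(581)/337561.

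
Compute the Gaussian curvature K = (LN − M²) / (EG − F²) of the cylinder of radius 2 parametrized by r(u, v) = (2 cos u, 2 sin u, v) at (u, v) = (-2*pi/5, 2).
K = 0

Coefficients of the first fundamental form: E = 4, F = 0, G = 1.
Coefficients of the second fundamental form: L = -2, M = 0, N = 0.
Assemble K = (LN − M²)/(EG − F²) = 0. At (u, v) = (-2*pi/5, 2): K = 0.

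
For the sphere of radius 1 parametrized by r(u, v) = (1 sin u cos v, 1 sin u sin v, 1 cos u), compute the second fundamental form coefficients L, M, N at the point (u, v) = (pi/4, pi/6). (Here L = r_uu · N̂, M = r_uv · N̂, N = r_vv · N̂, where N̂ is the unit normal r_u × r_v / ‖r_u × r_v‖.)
L = -1;  M = 0;  N = -1/2

Compute the unit normal N̂(u, v) = (sin(u)^2*cos(v)/Abs(sin(u)), sin(u)^2*sin(v)/Abs(sin(u)), sin(2*u)/(2*Abs(sin(u)))), and the second partials r_uu, r_uv, r_vv. Take dot products:
  L(u, v) = r_uu · N̂ = -sin(u)/Abs(sin(u)),
  M(u, v) = r_uv · N̂ = 0,
  N(u, v) = r_vv · N̂ = -sin(u)^3/Abs(sin(u)).
Evaluating at (u, v) = (pi/4, pi/6):
  L = -1, M = 0, N = -1/2.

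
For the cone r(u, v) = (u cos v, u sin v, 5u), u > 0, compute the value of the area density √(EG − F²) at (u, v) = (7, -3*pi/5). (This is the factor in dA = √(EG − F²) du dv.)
√(EG − F²)|_{(7, -3*pi/5)} = 7*sqrt(26)

E = 26, F = 0, G = u^2, so EG − F² = 26*u^2. Taking the positive square root: √(EG − F²) = sqrt(26)*Abs(u). At (u, v) = (7, -3*pi/5): 7*sqrt(26).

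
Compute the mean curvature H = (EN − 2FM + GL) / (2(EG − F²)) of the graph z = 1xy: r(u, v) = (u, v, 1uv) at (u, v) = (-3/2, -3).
H = -36/343

With E = v^2 + 1, F = u*v, G = u^2 + 1, L = 0, M = 1/sqrt(u^2 + v^2 + 1), N = 0, assemble
  H = (EN − 2FM + GL) / (2(EG − F²)) = -u*v/(u^2 + v^2 + 1)^(3/2).
At (u, v) = (-3/2, -3): H = -36/343.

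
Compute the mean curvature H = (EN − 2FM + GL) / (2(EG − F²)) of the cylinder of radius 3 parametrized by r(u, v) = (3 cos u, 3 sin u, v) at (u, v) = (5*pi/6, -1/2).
H = -1/6

With E = 9, F = 0, G = 1, L = -3, M = 0, N = 0, assemble
  H = (EN − 2FM + GL) / (2(EG − F²)) = -1/6.
At (u, v) = (5*pi/6, -1/2): H = -1/6.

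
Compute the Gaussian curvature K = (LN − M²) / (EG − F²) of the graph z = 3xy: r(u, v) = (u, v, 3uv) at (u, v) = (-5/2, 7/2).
K = -36/112225

Coefficients of the first fundamental form: E = 9*v^2 + 1, F = 9*u*v, G = 9*u^2 + 1.
Coefficients of the second fundamental form: L = 0, M = 3/sqrt(9*u^2 + 9*v^2 + 1), N = 0.
Assemble K = (LN − M²)/(EG − F²) = -9/(81*u^4 + 162*u^2*v^2 + 18*u^2 + 81*v^4 + 18*v^2 + 1). At (u, v) = (-5/2, 7/2): K = -36/112225.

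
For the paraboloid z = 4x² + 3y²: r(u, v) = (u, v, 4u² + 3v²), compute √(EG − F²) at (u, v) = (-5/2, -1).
√(EG − F²)|_{(-5/2, -1)} = sqrt(437)

E = 64*u^2 + 1, F = 48*u*v, G = 36*v^2 + 1; EG − F² = 64*u^2 + 36*v^2 + 1; √(EG − F²) = sqrt(64*u^2 + 36*v^2 + 1). At the given point: sqrt(437).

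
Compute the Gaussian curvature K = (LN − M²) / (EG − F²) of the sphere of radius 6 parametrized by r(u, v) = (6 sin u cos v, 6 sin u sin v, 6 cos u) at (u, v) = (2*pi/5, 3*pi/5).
K = 1/36

Coefficients of the first fundamental form: E = 36, F = 0, G = 36*sin(u)^2.
Coefficients of the second fundamental form: L = -6*sin(u)/Abs(sin(u)), M = 0, N = -6*sin(u)^3/Abs(sin(u)).
Assemble K = (LN − M²)/(EG − F²) = 1/36. At (u, v) = (2*pi/5, 3*pi/5): K = 1/36.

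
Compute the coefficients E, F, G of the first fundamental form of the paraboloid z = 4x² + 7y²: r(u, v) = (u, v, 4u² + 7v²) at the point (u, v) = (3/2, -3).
E = 145;  F = -504;  G = 1765

Partials: r_u = (1, 0, 8*u), r_v = (0, 1, 14*v). As functions of (u, v):
  E = r_u · r_u = 64*u^2 + 1,
  F = r_u · r_v = 112*u*v,
  G = r_v · r_v = 196*v^2 + 1.
Evaluating at (u, v) = (3/2, -3): E = 145, F = -504, G = 1765.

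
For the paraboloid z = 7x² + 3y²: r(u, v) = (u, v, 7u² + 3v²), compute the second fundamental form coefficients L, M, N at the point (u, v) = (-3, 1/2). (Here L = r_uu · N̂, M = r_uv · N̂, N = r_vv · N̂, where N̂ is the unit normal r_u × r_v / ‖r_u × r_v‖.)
L = 7*sqrt(1774)/887;  M = 0;  N = 3*sqrt(1774)/887

Compute the unit normal N̂(u, v) = (-14*u/sqrt(196*u^2 + 36*v^2 + 1), -6*v/sqrt(196*u^2 + 36*v^2 + 1), 1/sqrt(196*u^2 + 36*v^2 + 1)), and the second partials r_uu, r_uv, r_vv. Take dot products:
  L(u, v) = r_uu · N̂ = 14/sqrt(196*u^2 + 36*v^2 + 1),
  M(u, v) = r_uv · N̂ = 0,
  N(u, v) = r_vv · N̂ = 6/sqrt(196*u^2 + 36*v^2 + 1).
Evaluating at (u, v) = (-3, 1/2):
  L = 7*sqrt(1774)/887, M = 0, N = 3*sqrt(1774)/887.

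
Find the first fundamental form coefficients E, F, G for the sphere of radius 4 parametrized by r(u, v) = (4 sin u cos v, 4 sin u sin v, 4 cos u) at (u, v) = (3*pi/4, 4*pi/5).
E = 16;  F = 0;  G = 8

Partials: r_u = (4*cos(u)*cos(v), 4*sin(v)*cos(u), -4*sin(u)), r_v = (-4*sin(u)*sin(v), 4*sin(u)*cos(v), 0). As functions of (u, v):
  E = r_u · r_u = 16,
  F = r_u · r_v = 0,
  G = r_v · r_v = 16*sin(u)^2.
Evaluating at (u, v) = (3*pi/4, 4*pi/5): E = 16, F = 0, G = 8.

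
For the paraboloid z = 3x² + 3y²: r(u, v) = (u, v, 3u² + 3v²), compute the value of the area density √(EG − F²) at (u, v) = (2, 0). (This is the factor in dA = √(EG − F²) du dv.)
√(EG − F²)|_{(2, 0)} = sqrt(145)

E = 36*u^2 + 1, F = 36*u*v, G = 36*v^2 + 1, so EG − F² = 36*u^2 + 36*v^2 + 1. Taking the positive square root: √(EG − F²) = sqrt(36*u^2 + 36*v^2 + 1). At (u, v) = (2, 0): sqrt(145).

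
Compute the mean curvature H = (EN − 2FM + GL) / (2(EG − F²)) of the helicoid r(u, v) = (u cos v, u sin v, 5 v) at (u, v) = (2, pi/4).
H = 0

With E = 1, F = 0, G = u^2 + 25, L = 0, M = -5/sqrt(u^2 + 25), N = 0, assemble
  H = (EN − 2FM + GL) / (2(EG − F²)) = 0.
At (u, v) = (2, pi/4): H = 0.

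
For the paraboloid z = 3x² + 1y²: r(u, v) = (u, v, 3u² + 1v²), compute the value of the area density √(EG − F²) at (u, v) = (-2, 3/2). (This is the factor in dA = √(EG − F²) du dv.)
√(EG − F²)|_{(-2, 3/2)} = sqrt(154)

E = 36*u^2 + 1, F = 12*u*v, G = 4*v^2 + 1, so EG − F² = 36*u^2 + 4*v^2 + 1. Taking the positive square root: √(EG − F²) = sqrt(36*u^2 + 4*v^2 + 1). At (u, v) = (-2, 3/2): sqrt(154).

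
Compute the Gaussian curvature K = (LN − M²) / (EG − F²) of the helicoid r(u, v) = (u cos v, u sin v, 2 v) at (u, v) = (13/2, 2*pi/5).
K = -64/34225

Coefficients of the first fundamental form: E = 1, F = 0, G = u^2 + 4.
Coefficients of the second fundamental form: L = 0, M = -2/sqrt(u^2 + 4), N = 0.
Assemble K = (LN − M²)/(EG − F²) = -4/(u^2 + 4)^2. At (u, v) = (13/2, 2*pi/5): K = -64/34225.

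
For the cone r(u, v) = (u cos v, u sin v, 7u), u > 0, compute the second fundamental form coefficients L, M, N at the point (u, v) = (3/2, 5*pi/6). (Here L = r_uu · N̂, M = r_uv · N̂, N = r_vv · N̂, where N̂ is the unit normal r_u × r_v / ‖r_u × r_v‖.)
L = 0;  M = 0;  N = 21*sqrt(2)/20

Compute the unit normal N̂(u, v) = (-7*sqrt(2)*u*cos(v)/(10*Abs(u)), -7*sqrt(2)*u*sin(v)/(10*Abs(u)), sqrt(2)*u/(10*Abs(u))), and the second partials r_uu, r_uv, r_vv. Take dot products:
  L(u, v) = r_uu · N̂ = 0,
  M(u, v) = r_uv · N̂ = 0,
  N(u, v) = r_vv · N̂ = 7*sqrt(2)*u^2/(10*Abs(u)).
Evaluating at (u, v) = (3/2, 5*pi/6):
  L = 0, M = 0, N = 21*sqrt(2)/20.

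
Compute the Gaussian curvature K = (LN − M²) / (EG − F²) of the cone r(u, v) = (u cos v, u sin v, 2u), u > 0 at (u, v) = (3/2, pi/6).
K = 0

Coefficients of the first fundamental form: E = 5, F = 0, G = u^2.
Coefficients of the second fundamental form: L = 0, M = 0, N = 2*sqrt(5)*u^2/(5*Abs(u)).
Assemble K = (LN − M²)/(EG − F²) = 0. At (u, v) = (3/2, pi/6): K = 0.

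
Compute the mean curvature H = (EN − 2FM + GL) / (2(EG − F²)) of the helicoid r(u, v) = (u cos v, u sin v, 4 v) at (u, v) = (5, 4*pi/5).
H = 0

With E = 1, F = 0, G = u^2 + 16, L = 0, M = -4/sqrt(u^2 + 16), N = 0, assemble
  H = (EN − 2FM + GL) / (2(EG − F²)) = 0.
At (u, v) = (5, 4*pi/5): H = 0.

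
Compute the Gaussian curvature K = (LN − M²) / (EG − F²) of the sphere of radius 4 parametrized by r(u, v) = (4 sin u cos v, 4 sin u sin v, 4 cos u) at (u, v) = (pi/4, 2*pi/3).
K = 1/16

Coefficients of the first fundamental form: E = 16, F = 0, G = 16*sin(u)^2.
Coefficients of the second fundamental form: L = -4*sin(u)/Abs(sin(u)), M = 0, N = -4*sin(u)^3/Abs(sin(u)).
Assemble K = (LN − M²)/(EG − F²) = 1/16. At (u, v) = (pi/4, 2*pi/3): K = 1/16.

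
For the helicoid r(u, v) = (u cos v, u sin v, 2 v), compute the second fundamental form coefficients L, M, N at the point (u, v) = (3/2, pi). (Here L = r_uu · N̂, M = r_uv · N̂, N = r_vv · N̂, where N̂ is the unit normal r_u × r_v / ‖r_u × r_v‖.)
L = 0;  M = -4/5;  N = 0

Compute the unit normal N̂(u, v) = (2*sin(v)/sqrt(u^2 + 4), -2*cos(v)/sqrt(u^2 + 4), u/sqrt(u^2 + 4)), and the second partials r_uu, r_uv, r_vv. Take dot products:
  L(u, v) = r_uu · N̂ = 0,
  M(u, v) = r_uv · N̂ = -2/sqrt(u^2 + 4),
  N(u, v) = r_vv · N̂ = 0.
Evaluating at (u, v) = (3/2, pi):
  L = 0, M = -4/5, N = 0.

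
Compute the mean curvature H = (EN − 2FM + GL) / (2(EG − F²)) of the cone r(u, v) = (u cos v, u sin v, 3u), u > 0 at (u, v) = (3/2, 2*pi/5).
H = sqrt(10)/10

With E = 10, F = 0, G = u^2, L = 0, M = 0, N = 3*sqrt(10)*u^2/(10*Abs(u)), assemble
  H = (EN − 2FM + GL) / (2(EG − F²)) = 3*sqrt(10)/(20*Abs(u)).
At (u, v) = (3/2, 2*pi/5): H = sqrt(10)/10.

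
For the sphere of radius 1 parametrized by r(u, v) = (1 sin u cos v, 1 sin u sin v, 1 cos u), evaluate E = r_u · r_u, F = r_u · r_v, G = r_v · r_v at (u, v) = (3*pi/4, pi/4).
E = 1;  F = 0;  G = 1/2

Partials: r_u = (cos(u)*cos(v), sin(v)*cos(u), -sin(u)), r_v = (-sin(u)*sin(v), sin(u)*cos(v), 0). As functions of (u, v):
  E = r_u · r_u = 1,
  F = r_u · r_v = 0,
  G = r_v · r_v = sin(u)^2.
Evaluating at (u, v) = (3*pi/4, pi/4): E = 1, F = 0, G = 1/2.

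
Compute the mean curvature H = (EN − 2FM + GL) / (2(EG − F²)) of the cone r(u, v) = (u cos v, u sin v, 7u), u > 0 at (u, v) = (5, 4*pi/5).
H = 7*sqrt(2)/100

With E = 50, F = 0, G = u^2, L = 0, M = 0, N = 7*sqrt(2)*u^2/(10*Abs(u)), assemble
  H = (EN − 2FM + GL) / (2(EG − F²)) = 7*sqrt(2)/(20*Abs(u)).
At (u, v) = (5, 4*pi/5): H = 7*sqrt(2)/100.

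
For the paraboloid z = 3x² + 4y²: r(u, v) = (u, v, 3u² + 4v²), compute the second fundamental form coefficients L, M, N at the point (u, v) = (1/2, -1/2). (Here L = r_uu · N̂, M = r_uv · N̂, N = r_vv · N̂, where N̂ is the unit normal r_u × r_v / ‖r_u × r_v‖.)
L = 3*sqrt(26)/13;  M = 0;  N = 4*sqrt(26)/13

Compute the unit normal N̂(u, v) = (-6*u/sqrt(36*u^2 + 64*v^2 + 1), -8*v/sqrt(36*u^2 + 64*v^2 + 1), 1/sqrt(36*u^2 + 64*v^2 + 1)), and the second partials r_uu, r_uv, r_vv. Take dot products:
  L(u, v) = r_uu · N̂ = 6/sqrt(36*u^2 + 64*v^2 + 1),
  M(u, v) = r_uv · N̂ = 0,
  N(u, v) = r_vv · N̂ = 8/sqrt(36*u^2 + 64*v^2 + 1).
Evaluating at (u, v) = (1/2, -1/2):
  L = 3*sqrt(26)/13, M = 0, N = 4*sqrt(26)/13.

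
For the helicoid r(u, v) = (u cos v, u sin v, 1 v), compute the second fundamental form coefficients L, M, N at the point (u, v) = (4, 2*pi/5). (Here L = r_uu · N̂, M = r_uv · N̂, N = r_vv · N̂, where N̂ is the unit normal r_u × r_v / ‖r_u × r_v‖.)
L = 0;  M = -sqrt(17)/17;  N = 0

Compute the unit normal N̂(u, v) = (sin(v)/sqrt(u^2 + 1), -cos(v)/sqrt(u^2 + 1), u/sqrt(u^2 + 1)), and the second partials r_uu, r_uv, r_vv. Take dot products:
  L(u, v) = r_uu · N̂ = 0,
  M(u, v) = r_uv · N̂ = -1/sqrt(u^2 + 1),
  N(u, v) = r_vv · N̂ = 0.
Evaluating at (u, v) = (4, 2*pi/5):
  L = 0, M = -sqrt(17)/17, N = 0.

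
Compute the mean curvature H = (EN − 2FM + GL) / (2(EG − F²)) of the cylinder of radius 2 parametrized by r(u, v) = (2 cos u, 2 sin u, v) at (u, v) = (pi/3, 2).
H = -1/4

With E = 4, F = 0, G = 1, L = -2, M = 0, N = 0, assemble
  H = (EN − 2FM + GL) / (2(EG − F²)) = -1/4.
At (u, v) = (pi/3, 2): H = -1/4.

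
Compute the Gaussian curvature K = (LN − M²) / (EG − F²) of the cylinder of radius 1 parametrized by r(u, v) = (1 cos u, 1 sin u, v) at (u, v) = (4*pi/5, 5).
K = 0

Coefficients of the first fundamental form: E = 1, F = 0, G = 1.
Coefficients of the second fundamental form: L = -1, M = 0, N = 0.
Assemble K = (LN − M²)/(EG − F²) = 0. At (u, v) = (4*pi/5, 5): K = 0.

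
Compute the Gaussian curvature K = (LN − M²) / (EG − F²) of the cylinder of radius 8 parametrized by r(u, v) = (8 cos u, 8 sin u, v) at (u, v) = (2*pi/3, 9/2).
K = 0

Coefficients of the first fundamental form: E = 64, F = 0, G = 1.
Coefficients of the second fundamental form: L = -8, M = 0, N = 0.
Assemble K = (LN − M²)/(EG − F²) = 0. At (u, v) = (2*pi/3, 9/2): K = 0.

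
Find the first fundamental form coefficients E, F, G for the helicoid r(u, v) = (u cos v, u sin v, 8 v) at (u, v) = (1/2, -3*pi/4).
E = 1;  F = 0;  G = 257/4

Partials: r_u = (cos(v), sin(v), 0), r_v = (-u*sin(v), u*cos(v), 8). As functions of (u, v):
  E = r_u · r_u = 1,
  F = r_u · r_v = 0,
  G = r_v · r_v = u^2 + 64.
Evaluating at (u, v) = (1/2, -3*pi/4): E = 1, F = 0, G = 257/4.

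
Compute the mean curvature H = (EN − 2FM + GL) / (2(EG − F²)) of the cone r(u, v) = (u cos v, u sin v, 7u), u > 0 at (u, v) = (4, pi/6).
H = 7*sqrt(2)/80

With E = 50, F = 0, G = u^2, L = 0, M = 0, N = 7*sqrt(2)*u^2/(10*Abs(u)), assemble
  H = (EN − 2FM + GL) / (2(EG − F²)) = 7*sqrt(2)/(20*Abs(u)).
At (u, v) = (4, pi/6): H = 7*sqrt(2)/80.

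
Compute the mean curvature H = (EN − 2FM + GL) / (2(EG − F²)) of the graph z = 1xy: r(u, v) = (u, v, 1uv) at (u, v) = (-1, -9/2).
H = -36*sqrt(89)/7921

With E = v^2 + 1, F = u*v, G = u^2 + 1, L = 0, M = 1/sqrt(u^2 + v^2 + 1), N = 0, assemble
  H = (EN − 2FM + GL) / (2(EG − F²)) = -u*v/(u^2 + v^2 + 1)^(3/2).
At (u, v) = (-1, -9/2): H = -36*sqrt(89)/7921.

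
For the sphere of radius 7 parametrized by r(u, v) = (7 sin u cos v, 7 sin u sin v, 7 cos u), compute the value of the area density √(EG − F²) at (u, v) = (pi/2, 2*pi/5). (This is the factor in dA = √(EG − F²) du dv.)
√(EG − F²)|_{(pi/2, 2*pi/5)} = 49

E = 49, F = 0, G = 49*sin(u)^2, so EG − F² = 2401*sin(u)^2. Taking the positive square root: √(EG − F²) = 49*Abs(sin(u)). At (u, v) = (pi/2, 2*pi/5): 49.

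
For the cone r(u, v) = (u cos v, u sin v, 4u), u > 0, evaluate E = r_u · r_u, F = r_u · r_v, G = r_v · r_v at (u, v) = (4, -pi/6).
E = 17;  F = 0;  G = 16

Partials: r_u = (cos(v), sin(v), 4), r_v = (-u*sin(v), u*cos(v), 0). As functions of (u, v):
  E = r_u · r_u = 17,
  F = r_u · r_v = 0,
  G = r_v · r_v = u^2.
Evaluating at (u, v) = (4, -pi/6): E = 17, F = 0, G = 16.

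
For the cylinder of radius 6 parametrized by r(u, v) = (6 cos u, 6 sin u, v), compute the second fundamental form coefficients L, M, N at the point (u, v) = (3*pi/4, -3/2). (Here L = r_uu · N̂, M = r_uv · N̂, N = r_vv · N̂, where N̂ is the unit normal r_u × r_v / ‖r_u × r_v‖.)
L = -6;  M = 0;  N = 0

Compute the unit normal N̂(u, v) = (cos(u), sin(u), 0), and the second partials r_uu, r_uv, r_vv. Take dot products:
  L(u, v) = r_uu · N̂ = -6,
  M(u, v) = r_uv · N̂ = 0,
  N(u, v) = r_vv · N̂ = 0.
Evaluating at (u, v) = (3*pi/4, -3/2):
  L = -6, M = 0, N = 0.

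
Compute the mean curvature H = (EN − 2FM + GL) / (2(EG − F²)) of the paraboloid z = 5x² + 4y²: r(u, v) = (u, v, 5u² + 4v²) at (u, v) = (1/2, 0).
H = 109*sqrt(26)/676

With E = 100*u^2 + 1, F = 80*u*v, G = 64*v^2 + 1, L = 10/sqrt(100*u^2 + 64*v^2 + 1), M = 0, N = 8/sqrt(100*u^2 + 64*v^2 + 1), assemble
  H = (EN − 2FM + GL) / (2(EG − F²)) = (400*u^2 + 320*v^2 + 9)/(100*u^2 + 64*v^2 + 1)^(3/2).
At (u, v) = (1/2, 0): H = 109*sqrt(26)/676.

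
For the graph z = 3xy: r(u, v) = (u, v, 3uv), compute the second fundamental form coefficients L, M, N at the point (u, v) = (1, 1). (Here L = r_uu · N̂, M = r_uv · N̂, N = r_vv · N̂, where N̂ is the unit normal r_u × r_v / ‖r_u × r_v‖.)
L = 0;  M = 3*sqrt(19)/19;  N = 0

Compute the unit normal N̂(u, v) = (-3*v/sqrt(9*u^2 + 9*v^2 + 1), -3*u/sqrt(9*u^2 + 9*v^2 + 1), 1/sqrt(9*u^2 + 9*v^2 + 1)), and the second partials r_uu, r_uv, r_vv. Take dot products:
  L(u, v) = r_uu · N̂ = 0,
  M(u, v) = r_uv · N̂ = 3/sqrt(9*u^2 + 9*v^2 + 1),
  N(u, v) = r_vv · N̂ = 0.
Evaluating at (u, v) = (1, 1):
  L = 0, M = 3*sqrt(19)/19, N = 0.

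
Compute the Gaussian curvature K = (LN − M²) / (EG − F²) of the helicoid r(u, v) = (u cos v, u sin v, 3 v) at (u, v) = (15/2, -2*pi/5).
K = -16/7569

Coefficients of the first fundamental form: E = 1, F = 0, G = u^2 + 9.
Coefficients of the second fundamental form: L = 0, M = -3/sqrt(u^2 + 9), N = 0.
Assemble K = (LN − M²)/(EG − F²) = -9/(u^2 + 9)^2. At (u, v) = (15/2, -2*pi/5): K = -16/7569.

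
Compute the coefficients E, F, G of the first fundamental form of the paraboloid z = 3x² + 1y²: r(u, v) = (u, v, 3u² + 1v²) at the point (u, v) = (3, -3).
E = 325;  F = -108;  G = 37

Partials: r_u = (1, 0, 6*u), r_v = (0, 1, 2*v). As functions of (u, v):
  E = r_u · r_u = 36*u^2 + 1,
  F = r_u · r_v = 12*u*v,
  G = r_v · r_v = 4*v^2 + 1.
Evaluating at (u, v) = (3, -3): E = 325, F = -108, G = 37.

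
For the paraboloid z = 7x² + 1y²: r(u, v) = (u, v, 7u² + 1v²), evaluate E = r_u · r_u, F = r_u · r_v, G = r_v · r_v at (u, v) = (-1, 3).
E = 197;  F = -84;  G = 37

Partials: r_u = (1, 0, 14*u), r_v = (0, 1, 2*v). As functions of (u, v):
  E = r_u · r_u = 196*u^2 + 1,
  F = r_u · r_v = 28*u*v,
  G = r_v · r_v = 4*v^2 + 1.
Evaluating at (u, v) = (-1, 3): E = 197, F = -84, G = 37.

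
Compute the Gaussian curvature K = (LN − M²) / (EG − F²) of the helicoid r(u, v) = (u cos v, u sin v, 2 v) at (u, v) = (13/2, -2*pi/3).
K = -64/34225

Coefficients of the first fundamental form: E = 1, F = 0, G = u^2 + 4.
Coefficients of the second fundamental form: L = 0, M = -2/sqrt(u^2 + 4), N = 0.
Assemble K = (LN − M²)/(EG − F²) = -4/(u^2 + 4)^2. At (u, v) = (13/2, -2*pi/3): K = -64/34225.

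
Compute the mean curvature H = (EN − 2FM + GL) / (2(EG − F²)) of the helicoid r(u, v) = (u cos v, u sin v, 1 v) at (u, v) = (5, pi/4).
H = 0

With E = 1, F = 0, G = u^2 + 1, L = 0, M = -1/sqrt(u^2 + 1), N = 0, assemble
  H = (EN − 2FM + GL) / (2(EG − F²)) = 0.
At (u, v) = (5, pi/4): H = 0.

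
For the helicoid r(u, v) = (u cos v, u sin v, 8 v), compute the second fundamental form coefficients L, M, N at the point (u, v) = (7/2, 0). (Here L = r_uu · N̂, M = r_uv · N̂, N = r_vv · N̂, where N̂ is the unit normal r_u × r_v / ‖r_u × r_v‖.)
L = 0;  M = -16*sqrt(305)/305;  N = 0

Compute the unit normal N̂(u, v) = (8*sin(v)/sqrt(u^2 + 64), -8*cos(v)/sqrt(u^2 + 64), u/sqrt(u^2 + 64)), and the second partials r_uu, r_uv, r_vv. Take dot products:
  L(u, v) = r_uu · N̂ = 0,
  M(u, v) = r_uv · N̂ = -8/sqrt(u^2 + 64),
  N(u, v) = r_vv · N̂ = 0.
Evaluating at (u, v) = (7/2, 0):
  L = 0, M = -16*sqrt(305)/305, N = 0.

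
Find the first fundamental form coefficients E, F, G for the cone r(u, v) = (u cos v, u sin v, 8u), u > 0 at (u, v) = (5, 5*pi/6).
E = 65;  F = 0;  G = 25

Partials: r_u = (cos(v), sin(v), 8), r_v = (-u*sin(v), u*cos(v), 0). As functions of (u, v):
  E = r_u · r_u = 65,
  F = r_u · r_v = 0,
  G = r_v · r_v = u^2.
Evaluating at (u, v) = (5, 5*pi/6): E = 65, F = 0, G = 25.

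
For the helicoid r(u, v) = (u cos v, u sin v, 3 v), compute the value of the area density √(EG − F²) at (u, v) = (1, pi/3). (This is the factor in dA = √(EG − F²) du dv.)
√(EG − F²)|_{(1, pi/3)} = sqrt(10)

E = 1, F = 0, G = u^2 + 9, so EG − F² = u^2 + 9. Taking the positive square root: √(EG − F²) = sqrt(u^2 + 9). At (u, v) = (1, pi/3): sqrt(10).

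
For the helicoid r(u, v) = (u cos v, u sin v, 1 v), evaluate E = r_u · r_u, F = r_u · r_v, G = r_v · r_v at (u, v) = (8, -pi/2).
E = 1;  F = 0;  G = 65

Partials: r_u = (cos(v), sin(v), 0), r_v = (-u*sin(v), u*cos(v), 1). As functions of (u, v):
  E = r_u · r_u = 1,
  F = r_u · r_v = 0,
  G = r_v · r_v = u^2 + 1.
Evaluating at (u, v) = (8, -pi/2): E = 1, F = 0, G = 65.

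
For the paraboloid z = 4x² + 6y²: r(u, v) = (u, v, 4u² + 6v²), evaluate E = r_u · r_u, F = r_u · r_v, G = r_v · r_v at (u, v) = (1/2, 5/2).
E = 17;  F = 120;  G = 901

Partials: r_u = (1, 0, 8*u), r_v = (0, 1, 12*v). As functions of (u, v):
  E = r_u · r_u = 64*u^2 + 1,
  F = r_u · r_v = 96*u*v,
  G = r_v · r_v = 144*v^2 + 1.
Evaluating at (u, v) = (1/2, 5/2): E = 17, F = 120, G = 901.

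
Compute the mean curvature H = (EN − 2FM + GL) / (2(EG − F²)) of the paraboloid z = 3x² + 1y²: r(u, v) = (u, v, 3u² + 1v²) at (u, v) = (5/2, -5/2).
H = 304*sqrt(251)/63001

With E = 36*u^2 + 1, F = 12*u*v, G = 4*v^2 + 1, L = 6/sqrt(36*u^2 + 4*v^2 + 1), M = 0, N = 2/sqrt(36*u^2 + 4*v^2 + 1), assemble
  H = (EN − 2FM + GL) / (2(EG − F²)) = 4*(9*u^2 + 3*v^2 + 1)/(36*u^2 + 4*v^2 + 1)^(3/2).
At (u, v) = (5/2, -5/2): H = 304*sqrt(251)/63001.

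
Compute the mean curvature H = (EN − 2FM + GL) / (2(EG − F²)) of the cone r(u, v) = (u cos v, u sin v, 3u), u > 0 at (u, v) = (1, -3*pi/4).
H = 3*sqrt(10)/20

With E = 10, F = 0, G = u^2, L = 0, M = 0, N = 3*sqrt(10)*u^2/(10*Abs(u)), assemble
  H = (EN − 2FM + GL) / (2(EG − F²)) = 3*sqrt(10)/(20*Abs(u)).
At (u, v) = (1, -3*pi/4): H = 3*sqrt(10)/20.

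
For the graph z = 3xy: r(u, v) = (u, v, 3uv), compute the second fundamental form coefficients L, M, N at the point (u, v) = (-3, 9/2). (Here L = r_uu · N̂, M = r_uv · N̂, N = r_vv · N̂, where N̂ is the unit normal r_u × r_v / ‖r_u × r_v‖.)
L = 0;  M = 6*sqrt(1057)/1057;  N = 0

Compute the unit normal N̂(u, v) = (-3*v/sqrt(9*u^2 + 9*v^2 + 1), -3*u/sqrt(9*u^2 + 9*v^2 + 1), 1/sqrt(9*u^2 + 9*v^2 + 1)), and the second partials r_uu, r_uv, r_vv. Take dot products:
  L(u, v) = r_uu · N̂ = 0,
  M(u, v) = r_uv · N̂ = 3/sqrt(9*u^2 + 9*v^2 + 1),
  N(u, v) = r_vv · N̂ = 0.
Evaluating at (u, v) = (-3, 9/2):
  L = 0, M = 6*sqrt(1057)/1057, N = 0.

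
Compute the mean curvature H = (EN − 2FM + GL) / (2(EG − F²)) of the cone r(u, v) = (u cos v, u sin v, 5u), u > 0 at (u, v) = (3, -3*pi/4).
H = 5*sqrt(26)/156

With E = 26, F = 0, G = u^2, L = 0, M = 0, N = 5*sqrt(26)*u^2/(26*Abs(u)), assemble
  H = (EN − 2FM + GL) / (2(EG − F²)) = 5*sqrt(26)/(52*Abs(u)).
At (u, v) = (3, -3*pi/4): H = 5*sqrt(26)/156.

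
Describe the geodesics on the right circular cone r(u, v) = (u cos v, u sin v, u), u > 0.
The cone is flat away from the apex (K = 0). Slitting along a generator and unrolling gives an isometry to a sector of the plane; geodesics are the pre-images of straight lines in that sector. In particular, generators (v = const) are geodesics, and generic geodesics spiral from a minimum-distance point before returning to infinity.

For this cone, E = 2, F = 0, G = u², so EG − F² = 2u² > 0 (u > 0), and direct computation gives K = 0 away from the apex. Flatness lets us unroll the cone along a generator into a planar sector of angle 2π/√2 = π√2 ≈ 4.44 rad; geodesics on the cone are exactly the curves that develop to straight lines in this sector. Generators (v = const) develop to rays through the sector's vertex and are geodesics; the circles u = const develop to circular arcs and are not geodesics.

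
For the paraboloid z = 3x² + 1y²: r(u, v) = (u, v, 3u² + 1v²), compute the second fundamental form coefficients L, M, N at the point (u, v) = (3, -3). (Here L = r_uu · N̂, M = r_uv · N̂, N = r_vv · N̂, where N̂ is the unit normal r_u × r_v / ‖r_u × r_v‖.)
L = 6/19;  M = 0;  N = 2/19

Compute the unit normal N̂(u, v) = (-6*u/sqrt(36*u^2 + 4*v^2 + 1), -2*v/sqrt(36*u^2 + 4*v^2 + 1), 1/sqrt(36*u^2 + 4*v^2 + 1)), and the second partials r_uu, r_uv, r_vv. Take dot products:
  L(u, v) = r_uu · N̂ = 6/sqrt(36*u^2 + 4*v^2 + 1),
  M(u, v) = r_uv · N̂ = 0,
  N(u, v) = r_vv · N̂ = 2/sqrt(36*u^2 + 4*v^2 + 1).
Evaluating at (u, v) = (3, -3):
  L = 6/19, M = 0, N = 2/19.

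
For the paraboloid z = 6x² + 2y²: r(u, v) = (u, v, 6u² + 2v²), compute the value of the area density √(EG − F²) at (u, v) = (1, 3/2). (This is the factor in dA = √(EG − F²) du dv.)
√(EG − F²)|_{(1, 3/2)} = sqrt(181)

E = 144*u^2 + 1, F = 48*u*v, G = 16*v^2 + 1, so EG − F² = 144*u^2 + 16*v^2 + 1. Taking the positive square root: √(EG − F²) = sqrt(144*u^2 + 16*v^2 + 1). At (u, v) = (1, 3/2): sqrt(181).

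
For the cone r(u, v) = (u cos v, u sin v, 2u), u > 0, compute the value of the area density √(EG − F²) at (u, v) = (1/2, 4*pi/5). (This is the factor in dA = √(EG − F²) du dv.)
√(EG − F²)|_{(1/2, 4*pi/5)} = sqrt(5)/2

E = 5, F = 0, G = u^2, so EG − F² = 5*u^2. Taking the positive square root: √(EG − F²) = sqrt(5)*Abs(u). At (u, v) = (1/2, 4*pi/5): sqrt(5)/2.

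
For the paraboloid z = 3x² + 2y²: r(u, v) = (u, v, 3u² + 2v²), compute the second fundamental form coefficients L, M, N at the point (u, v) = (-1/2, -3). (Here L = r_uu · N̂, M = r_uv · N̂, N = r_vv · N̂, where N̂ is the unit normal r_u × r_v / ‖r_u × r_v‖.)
L = 3*sqrt(154)/77;  M = 0;  N = 2*sqrt(154)/77

Compute the unit normal N̂(u, v) = (-6*u/sqrt(36*u^2 + 16*v^2 + 1), -4*v/sqrt(36*u^2 + 16*v^2 + 1), 1/sqrt(36*u^2 + 16*v^2 + 1)), and the second partials r_uu, r_uv, r_vv. Take dot products:
  L(u, v) = r_uu · N̂ = 6/sqrt(36*u^2 + 16*v^2 + 1),
  M(u, v) = r_uv · N̂ = 0,
  N(u, v) = r_vv · N̂ = 4/sqrt(36*u^2 + 16*v^2 + 1).
Evaluating at (u, v) = (-1/2, -3):
  L = 3*sqrt(154)/77, M = 0, N = 2*sqrt(154)/77.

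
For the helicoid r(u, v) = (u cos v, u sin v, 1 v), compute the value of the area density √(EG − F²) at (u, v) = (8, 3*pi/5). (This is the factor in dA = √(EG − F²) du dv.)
√(EG − F²)|_{(8, 3*pi/5)} = sqrt(65)

E = 1, F = 0, G = u^2 + 1, so EG − F² = u^2 + 1. Taking the positive square root: √(EG − F²) = sqrt(u^2 + 1). At (u, v) = (8, 3*pi/5): sqrt(65).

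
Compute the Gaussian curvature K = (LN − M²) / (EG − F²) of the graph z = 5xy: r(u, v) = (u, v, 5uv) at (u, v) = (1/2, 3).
K = -400/863041

Coefficients of the first fundamental form: E = 25*v^2 + 1, F = 25*u*v, G = 25*u^2 + 1.
Coefficients of the second fundamental form: L = 0, M = 5/sqrt(25*u^2 + 25*v^2 + 1), N = 0.
Assemble K = (LN − M²)/(EG − F²) = -25/(625*u^4 + 1250*u^2*v^2 + 50*u^2 + 625*v^4 + 50*v^2 + 1). At (u, v) = (1/2, 3): K = -400/863041.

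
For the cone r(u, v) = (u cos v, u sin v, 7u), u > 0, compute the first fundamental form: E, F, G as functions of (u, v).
E = 50;  F = 0;  G = u^2

Compute partials: r_u = (cos(v), sin(v), 7), r_v = (-u*sin(v), u*cos(v), 0). Then
  E = r_u · r_u = 50,
  F = r_u · r_v = 0,
  G = r_v · r_v = u^2.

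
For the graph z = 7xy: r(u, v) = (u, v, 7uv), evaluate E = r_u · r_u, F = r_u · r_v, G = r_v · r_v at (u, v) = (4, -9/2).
E = 3973/4;  F = -882;  G = 785

Partials: r_u = (1, 0, 7*v), r_v = (0, 1, 7*u). As functions of (u, v):
  E = r_u · r_u = 49*v^2 + 1,
  F = r_u · r_v = 49*u*v,
  G = r_v · r_v = 49*u^2 + 1.
Evaluating at (u, v) = (4, -9/2): E = 3973/4, F = -882, G = 785.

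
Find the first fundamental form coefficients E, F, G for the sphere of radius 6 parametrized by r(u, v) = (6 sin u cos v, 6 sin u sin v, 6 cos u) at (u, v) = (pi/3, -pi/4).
E = 36;  F = 0;  G = 27

Partials: r_u = (6*cos(u)*cos(v), 6*sin(v)*cos(u), -6*sin(u)), r_v = (-6*sin(u)*sin(v), 6*sin(u)*cos(v), 0). As functions of (u, v):
  E = r_u · r_u = 36,
  F = r_u · r_v = 0,
  G = r_v · r_v = 36*sin(u)^2.
Evaluating at (u, v) = (pi/3, -pi/4): E = 36, F = 0, G = 27.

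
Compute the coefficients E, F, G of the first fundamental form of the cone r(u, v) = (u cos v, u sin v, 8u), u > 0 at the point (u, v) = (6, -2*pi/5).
E = 65;  F = 0;  G = 36

Partials: r_u = (cos(v), sin(v), 8), r_v = (-u*sin(v), u*cos(v), 0). As functions of (u, v):
  E = r_u · r_u = 65,
  F = r_u · r_v = 0,
  G = r_v · r_v = u^2.
Evaluating at (u, v) = (6, -2*pi/5): E = 65, F = 0, G = 36.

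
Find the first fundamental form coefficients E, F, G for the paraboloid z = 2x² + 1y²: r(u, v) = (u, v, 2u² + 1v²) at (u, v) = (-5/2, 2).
E = 101;  F = -40;  G = 17

Partials: r_u = (1, 0, 4*u), r_v = (0, 1, 2*v). As functions of (u, v):
  E = r_u · r_u = 16*u^2 + 1,
  F = r_u · r_v = 8*u*v,
  G = r_v · r_v = 4*v^2 + 1.
Evaluating at (u, v) = (-5/2, 2): E = 101, F = -40, G = 17.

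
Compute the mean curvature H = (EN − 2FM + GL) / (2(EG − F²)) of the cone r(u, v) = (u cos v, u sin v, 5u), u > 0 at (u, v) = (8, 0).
H = 5*sqrt(26)/416

With E = 26, F = 0, G = u^2, L = 0, M = 0, N = 5*sqrt(26)*u^2/(26*Abs(u)), assemble
  H = (EN − 2FM + GL) / (2(EG − F²)) = 5*sqrt(26)/(52*Abs(u)).
At (u, v) = (8, 0): H = 5*sqrt(26)/416.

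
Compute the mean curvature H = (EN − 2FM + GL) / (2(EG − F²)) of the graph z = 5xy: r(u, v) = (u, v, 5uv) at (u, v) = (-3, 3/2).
H = 4500*sqrt(1129)/1274641

With E = 25*v^2 + 1, F = 25*u*v, G = 25*u^2 + 1, L = 0, M = 5/sqrt(25*u^2 + 25*v^2 + 1), N = 0, assemble
  H = (EN − 2FM + GL) / (2(EG − F²)) = -125*u*v/(25*u^2 + 25*v^2 + 1)^(3/2).
At (u, v) = (-3, 3/2): H = 4500*sqrt(1129)/1274641.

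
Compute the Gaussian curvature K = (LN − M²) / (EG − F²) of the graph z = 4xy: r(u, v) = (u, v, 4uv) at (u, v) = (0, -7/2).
K = -16/38809

Coefficients of the first fundamental form: E = 16*v^2 + 1, F = 16*u*v, G = 16*u^2 + 1.
Coefficients of the second fundamental form: L = 0, M = 4/sqrt(16*u^2 + 16*v^2 + 1), N = 0.
Assemble K = (LN − M²)/(EG − F²) = -16/(256*u^4 + 512*u^2*v^2 + 32*u^2 + 256*v^4 + 32*v^2 + 1). At (u, v) = (0, -7/2): K = -16/38809.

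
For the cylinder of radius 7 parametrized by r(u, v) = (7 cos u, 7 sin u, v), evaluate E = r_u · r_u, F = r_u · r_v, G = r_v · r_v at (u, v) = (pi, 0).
E = 49;  F = 0;  G = 1

Partials: r_u = (-7*sin(u), 7*cos(u), 0), r_v = (0, 0, 1). As functions of (u, v):
  E = r_u · r_u = 49,
  F = r_u · r_v = 0,
  G = r_v · r_v = 1.
Evaluating at (u, v) = (pi, 0): E = 49, F = 0, G = 1.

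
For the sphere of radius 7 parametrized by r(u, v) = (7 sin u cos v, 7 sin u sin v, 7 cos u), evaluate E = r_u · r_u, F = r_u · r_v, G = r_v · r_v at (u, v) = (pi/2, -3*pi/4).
E = 49;  F = 0;  G = 49

Partials: r_u = (7*cos(u)*cos(v), 7*sin(v)*cos(u), -7*sin(u)), r_v = (-7*sin(u)*sin(v), 7*sin(u)*cos(v), 0). As functions of (u, v):
  E = r_u · r_u = 49,
  F = r_u · r_v = 0,
  G = r_v · r_v = 49*sin(u)^2.
Evaluating at (u, v) = (pi/2, -3*pi/4): E = 49, F = 0, G = 49.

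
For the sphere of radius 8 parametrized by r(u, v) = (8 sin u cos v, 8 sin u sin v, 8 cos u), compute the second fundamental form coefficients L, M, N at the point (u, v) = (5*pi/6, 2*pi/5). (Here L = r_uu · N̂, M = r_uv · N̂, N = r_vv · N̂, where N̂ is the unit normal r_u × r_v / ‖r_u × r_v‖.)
L = -8;  M = 0;  N = -2

Compute the unit normal N̂(u, v) = (sin(u)^2*cos(v)/Abs(sin(u)), sin(u)^2*sin(v)/Abs(sin(u)), sin(2*u)/(2*Abs(sin(u)))), and the second partials r_uu, r_uv, r_vv. Take dot products:
  L(u, v) = r_uu · N̂ = -8*sin(u)/Abs(sin(u)),
  M(u, v) = r_uv · N̂ = 0,
  N(u, v) = r_vv · N̂ = -8*sin(u)^3/Abs(sin(u)).
Evaluating at (u, v) = (5*pi/6, 2*pi/5):
  L = -8, M = 0, N = -2.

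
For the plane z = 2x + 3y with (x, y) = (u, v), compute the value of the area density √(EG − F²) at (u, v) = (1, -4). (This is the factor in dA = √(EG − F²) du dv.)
√(EG − F²)|_{(1, -4)} = sqrt(14)

E = 5, F = 6, G = 10, so EG − F² = 14. Taking the positive square root: √(EG − F²) = sqrt(14). At (u, v) = (1, -4): sqrt(14).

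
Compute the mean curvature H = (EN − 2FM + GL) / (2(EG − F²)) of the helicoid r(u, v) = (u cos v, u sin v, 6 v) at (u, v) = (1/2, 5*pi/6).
H = 0

With E = 1, F = 0, G = u^2 + 36, L = 0, M = -6/sqrt(u^2 + 36), N = 0, assemble
  H = (EN − 2FM + GL) / (2(EG − F²)) = 0.
At (u, v) = (1/2, 5*pi/6): H = 0.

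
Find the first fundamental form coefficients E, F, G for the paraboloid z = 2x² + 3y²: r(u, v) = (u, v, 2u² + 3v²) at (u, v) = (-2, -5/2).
E = 65;  F = 120;  G = 226

Partials: r_u = (1, 0, 4*u), r_v = (0, 1, 6*v). As functions of (u, v):
  E = r_u · r_u = 16*u^2 + 1,
  F = r_u · r_v = 24*u*v,
  G = r_v · r_v = 36*v^2 + 1.
Evaluating at (u, v) = (-2, -5/2): E = 65, F = 120, G = 226.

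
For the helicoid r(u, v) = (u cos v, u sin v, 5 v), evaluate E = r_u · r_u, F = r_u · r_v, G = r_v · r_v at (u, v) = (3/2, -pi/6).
E = 1;  F = 0;  G = 109/4

Partials: r_u = (cos(v), sin(v), 0), r_v = (-u*sin(v), u*cos(v), 5). As functions of (u, v):
  E = r_u · r_u = 1,
  F = r_u · r_v = 0,
  G = r_v · r_v = u^2 + 25.
Evaluating at (u, v) = (3/2, -pi/6): E = 1, F = 0, G = 109/4.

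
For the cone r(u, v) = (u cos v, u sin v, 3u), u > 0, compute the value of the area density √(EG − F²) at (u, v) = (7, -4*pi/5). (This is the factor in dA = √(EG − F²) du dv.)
√(EG − F²)|_{(7, -4*pi/5)} = 7*sqrt(10)

E = 10, F = 0, G = u^2, so EG − F² = 10*u^2. Taking the positive square root: √(EG − F²) = sqrt(10)*Abs(u). At (u, v) = (7, -4*pi/5): 7*sqrt(10).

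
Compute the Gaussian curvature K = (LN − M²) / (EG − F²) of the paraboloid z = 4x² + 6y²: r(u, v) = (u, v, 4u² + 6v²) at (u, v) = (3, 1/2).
K = 96/375769

Coefficients of the first fundamental form: E = 64*u^2 + 1, F = 96*u*v, G = 144*v^2 + 1.
Coefficients of the second fundamental form: L = 8/sqrt(64*u^2 + 144*v^2 + 1), M = 0, N = 12/sqrt(64*u^2 + 144*v^2 + 1).
Assemble K = (LN − M²)/(EG − F²) = 96/(4096*u^4 + 18432*u^2*v^2 + 128*u^2 + 20736*v^4 + 288*v^2 + 1). At (u, v) = (3, 1/2): K = 96/375769.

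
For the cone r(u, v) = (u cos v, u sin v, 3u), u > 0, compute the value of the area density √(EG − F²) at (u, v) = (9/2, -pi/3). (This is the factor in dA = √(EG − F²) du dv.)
√(EG − F²)|_{(9/2, -pi/3)} = 9*sqrt(10)/2

E = 10, F = 0, G = u^2, so EG − F² = 10*u^2. Taking the positive square root: √(EG − F²) = sqrt(10)*Abs(u). At (u, v) = (9/2, -pi/3): 9*sqrt(10)/2.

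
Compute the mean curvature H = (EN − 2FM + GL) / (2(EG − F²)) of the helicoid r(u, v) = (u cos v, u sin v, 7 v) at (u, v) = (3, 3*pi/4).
H = 0

With E = 1, F = 0, G = u^2 + 49, L = 0, M = -7/sqrt(u^2 + 49), N = 0, assemble
  H = (EN − 2FM + GL) / (2(EG − F²)) = 0.
At (u, v) = (3, 3*pi/4): H = 0.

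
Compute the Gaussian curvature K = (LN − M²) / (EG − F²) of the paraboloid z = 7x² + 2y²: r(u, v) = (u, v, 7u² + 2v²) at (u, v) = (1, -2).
K = 56/68121

Coefficients of the first fundamental form: E = 196*u^2 + 1, F = 56*u*v, G = 16*v^2 + 1.
Coefficients of the second fundamental form: L = 14/sqrt(196*u^2 + 16*v^2 + 1), M = 0, N = 4/sqrt(196*u^2 + 16*v^2 + 1).
Assemble K = (LN − M²)/(EG − F²) = 56/(38416*u^4 + 6272*u^2*v^2 + 392*u^2 + 256*v^4 + 32*v^2 + 1). At (u, v) = (1, -2): K = 56/68121.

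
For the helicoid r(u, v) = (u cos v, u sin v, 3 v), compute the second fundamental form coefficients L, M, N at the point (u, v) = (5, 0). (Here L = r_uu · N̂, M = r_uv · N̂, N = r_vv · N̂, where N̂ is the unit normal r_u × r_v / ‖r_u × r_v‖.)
L = 0;  M = -3*sqrt(34)/34;  N = 0

Compute the unit normal N̂(u, v) = (3*sin(v)/sqrt(u^2 + 9), -3*cos(v)/sqrt(u^2 + 9), u/sqrt(u^2 + 9)), and the second partials r_uu, r_uv, r_vv. Take dot products:
  L(u, v) = r_uu · N̂ = 0,
  M(u, v) = r_uv · N̂ = -3/sqrt(u^2 + 9),
  N(u, v) = r_vv · N̂ = 0.
Evaluating at (u, v) = (5, 0):
  L = 0, M = -3*sqrt(34)/34, N = 0.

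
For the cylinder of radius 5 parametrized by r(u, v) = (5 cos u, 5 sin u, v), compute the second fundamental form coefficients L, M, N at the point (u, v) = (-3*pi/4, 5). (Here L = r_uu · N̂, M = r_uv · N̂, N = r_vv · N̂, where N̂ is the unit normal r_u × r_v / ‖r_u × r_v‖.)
L = -5;  M = 0;  N = 0

Compute the unit normal N̂(u, v) = (cos(u), sin(u), 0), and the second partials r_uu, r_uv, r_vv. Take dot products:
  L(u, v) = r_uu · N̂ = -5,
  M(u, v) = r_uv · N̂ = 0,
  N(u, v) = r_vv · N̂ = 0.
Evaluating at (u, v) = (-3*pi/4, 5):
  L = -5, M = 0, N = 0.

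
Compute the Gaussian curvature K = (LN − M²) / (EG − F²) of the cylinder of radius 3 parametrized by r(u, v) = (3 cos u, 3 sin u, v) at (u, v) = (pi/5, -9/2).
K = 0

Coefficients of the first fundamental form: E = 9, F = 0, G = 1.
Coefficients of the second fundamental form: L = -3, M = 0, N = 0.
Assemble K = (LN − M²)/(EG − F²) = 0. At (u, v) = (pi/5, -9/2): K = 0.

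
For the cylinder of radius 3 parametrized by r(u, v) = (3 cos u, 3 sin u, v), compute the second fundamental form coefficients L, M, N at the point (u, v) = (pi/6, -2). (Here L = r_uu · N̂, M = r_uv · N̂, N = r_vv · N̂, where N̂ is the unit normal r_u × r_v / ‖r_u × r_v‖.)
L = -3;  M = 0;  N = 0

Compute the unit normal N̂(u, v) = (cos(u), sin(u), 0), and the second partials r_uu, r_uv, r_vv. Take dot products:
  L(u, v) = r_uu · N̂ = -3,
  M(u, v) = r_uv · N̂ = 0,
  N(u, v) = r_vv · N̂ = 0.
Evaluating at (u, v) = (pi/6, -2):
  L = -3, M = 0, N = 0.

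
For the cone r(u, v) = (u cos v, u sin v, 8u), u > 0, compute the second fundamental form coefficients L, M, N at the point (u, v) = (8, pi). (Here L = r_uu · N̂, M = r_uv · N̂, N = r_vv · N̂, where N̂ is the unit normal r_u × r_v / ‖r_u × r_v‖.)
L = 0;  M = 0;  N = 64*sqrt(65)/65

Compute the unit normal N̂(u, v) = (-8*sqrt(65)*u*cos(v)/(65*Abs(u)), -8*sqrt(65)*u*sin(v)/(65*Abs(u)), sqrt(65)*u/(65*Abs(u))), and the second partials r_uu, r_uv, r_vv. Take dot products:
  L(u, v) = r_uu · N̂ = 0,
  M(u, v) = r_uv · N̂ = 0,
  N(u, v) = r_vv · N̂ = 8*sqrt(65)*u^2/(65*Abs(u)).
Evaluating at (u, v) = (8, pi):
  L = 0, M = 0, N = 64*sqrt(65)/65.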